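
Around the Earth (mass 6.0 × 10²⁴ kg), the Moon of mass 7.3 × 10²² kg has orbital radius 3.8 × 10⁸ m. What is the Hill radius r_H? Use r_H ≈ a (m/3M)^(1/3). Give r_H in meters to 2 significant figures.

r_H ≈ a (m/3M)^(1/3)
    = (3.8 × 10⁸) × (7.3 × 10²² / (3 × 6.0 × 10²⁴))^(1/3)
    = 6.1 × 10⁷ m

6.1 × 10⁷ m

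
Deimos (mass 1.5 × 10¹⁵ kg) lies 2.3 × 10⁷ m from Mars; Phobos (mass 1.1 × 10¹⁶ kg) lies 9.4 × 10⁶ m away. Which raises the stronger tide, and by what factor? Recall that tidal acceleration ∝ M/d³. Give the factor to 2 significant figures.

Phobos, by a factor of ≈ 110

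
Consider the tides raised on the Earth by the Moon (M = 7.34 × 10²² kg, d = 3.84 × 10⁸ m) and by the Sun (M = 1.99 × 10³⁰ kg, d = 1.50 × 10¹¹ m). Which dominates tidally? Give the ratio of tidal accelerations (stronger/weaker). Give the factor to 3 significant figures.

The tide-raising term goes as M/d³ (the gradient of a 1/d² field).
The Moon: (7.34 × 10²²) / (3.84 × 10⁸)³ = 1.296 × 10⁻³
The Sun: (1.99 × 10³⁰) / (1.50 × 10¹¹)³ = 5.896 × 10⁻⁴
Ratio (larger/smaller) = 2.20

The Moon, by a factor of ≈ 2.20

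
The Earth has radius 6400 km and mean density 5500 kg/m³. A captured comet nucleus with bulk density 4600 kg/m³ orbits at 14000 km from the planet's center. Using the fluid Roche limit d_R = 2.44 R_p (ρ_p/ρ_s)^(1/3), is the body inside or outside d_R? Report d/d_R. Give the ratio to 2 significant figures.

inside; d/d_R ≈ 0.84

d_R = 2.44 × (6400 km) × (5500/4600)^(1/3) = 16570 km
d/d_R = (14000) / (16570) = 0.84
Since d/d_R < 1, the body is inside the Roche limit.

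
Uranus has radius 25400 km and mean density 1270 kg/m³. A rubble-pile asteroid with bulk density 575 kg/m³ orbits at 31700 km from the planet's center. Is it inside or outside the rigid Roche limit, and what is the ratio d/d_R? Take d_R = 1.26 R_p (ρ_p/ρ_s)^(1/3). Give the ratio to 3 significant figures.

d_R = 1.26 × (25400 km) × (1270/575)^(1/3) = 41680 km
d/d_R = (31700) / (41680) = 0.761
Since d/d_R < 1, the body is inside the Roche limit.

inside; d/d_R ≈ 0.761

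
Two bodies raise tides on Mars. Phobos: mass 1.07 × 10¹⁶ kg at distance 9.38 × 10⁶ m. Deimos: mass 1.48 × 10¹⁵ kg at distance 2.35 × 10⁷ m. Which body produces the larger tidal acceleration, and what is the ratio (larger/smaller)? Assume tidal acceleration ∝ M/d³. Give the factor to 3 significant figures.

Compare M/d³ for the two perturbers:
Phobos: (1.07 × 10¹⁶) / (9.38 × 10⁶)³ = 1.297 × 10⁻⁵
Deimos: (1.48 × 10¹⁵) / (2.35 × 10⁷)³ = 1.140 × 10⁻⁷
Ratio (larger/smaller) = 114

Phobos, by a factor of ≈ 114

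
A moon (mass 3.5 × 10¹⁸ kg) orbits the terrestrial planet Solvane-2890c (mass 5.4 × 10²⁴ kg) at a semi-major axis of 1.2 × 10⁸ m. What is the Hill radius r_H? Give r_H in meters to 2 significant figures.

r_H ≈ a (m/3M)^(1/3)
    = (1.2 × 10⁸) × (3.5 × 10¹⁸ / (3 × 5.4 × 10²⁴))^(1/3)
    = 7.2 × 10⁵ m

7.2 × 10⁵ m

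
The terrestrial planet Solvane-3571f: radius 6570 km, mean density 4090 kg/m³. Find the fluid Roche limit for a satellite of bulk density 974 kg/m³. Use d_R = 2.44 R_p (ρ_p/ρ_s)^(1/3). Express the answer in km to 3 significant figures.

25900 km

d_R = 2.44 × 6570 km × (4090/974)^(1/3)
    = 25900 km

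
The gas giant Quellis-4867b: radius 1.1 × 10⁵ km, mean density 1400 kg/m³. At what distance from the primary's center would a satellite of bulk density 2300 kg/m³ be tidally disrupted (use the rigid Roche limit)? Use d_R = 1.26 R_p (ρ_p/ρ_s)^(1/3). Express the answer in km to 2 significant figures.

1.2 × 10⁵ km

d_R = 1.26 × 1.1 × 10⁵ km × (1400/2300)^(1/3)
    = 1.2 × 10⁵ km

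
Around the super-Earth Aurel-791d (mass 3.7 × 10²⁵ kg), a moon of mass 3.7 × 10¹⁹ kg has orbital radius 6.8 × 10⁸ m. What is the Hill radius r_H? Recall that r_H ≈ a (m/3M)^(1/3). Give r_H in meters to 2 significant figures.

4.7 × 10⁶ m

r_H ≈ a (m/3M)^(1/3)
    = (6.8 × 10⁸) × (3.7 × 10¹⁹ / (3 × 3.7 × 10²⁵))^(1/3)
    = 4.7 × 10⁶ m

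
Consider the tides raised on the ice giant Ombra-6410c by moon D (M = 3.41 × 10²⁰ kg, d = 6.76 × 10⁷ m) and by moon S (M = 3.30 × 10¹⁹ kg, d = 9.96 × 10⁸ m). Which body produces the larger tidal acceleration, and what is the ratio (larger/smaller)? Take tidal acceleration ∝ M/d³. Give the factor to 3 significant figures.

Moon D, by a factor of ≈ 33100

Tidal acceleration ∝ M/d³, so compare M/d³ for each.
Moon D: (3.41 × 10²⁰) / (6.76 × 10⁷)³ = 1.104 × 10⁻³
Moon S: (3.30 × 10¹⁹) / (9.96 × 10⁸)³ = 3.340 × 10⁻⁸
Ratio (larger/smaller) = 33100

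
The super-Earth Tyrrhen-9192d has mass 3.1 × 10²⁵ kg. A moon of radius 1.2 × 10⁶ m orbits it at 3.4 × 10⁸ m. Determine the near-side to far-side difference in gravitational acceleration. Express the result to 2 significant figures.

2.5 × 10⁻⁴ m/s²

Δa = 4GMr/d³
   = 4 × (6.674 × 10⁻¹¹) × (3.1 × 10²⁵) × (1.2 × 10⁶) / (3.4 × 10⁸)³
   = 2.5 × 10⁻⁴ m/s²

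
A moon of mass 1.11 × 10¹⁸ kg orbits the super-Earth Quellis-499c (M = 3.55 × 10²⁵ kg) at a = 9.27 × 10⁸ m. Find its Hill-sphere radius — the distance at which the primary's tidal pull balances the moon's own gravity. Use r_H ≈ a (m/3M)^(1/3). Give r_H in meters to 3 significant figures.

r_H ≈ a (m/3M)^(1/3)
    = (9.27 × 10⁸) × (1.11 × 10¹⁸ / (3 × 3.55 × 10²⁵))^(1/3)
    = 2.02 × 10⁶ m

2.02 × 10⁶ m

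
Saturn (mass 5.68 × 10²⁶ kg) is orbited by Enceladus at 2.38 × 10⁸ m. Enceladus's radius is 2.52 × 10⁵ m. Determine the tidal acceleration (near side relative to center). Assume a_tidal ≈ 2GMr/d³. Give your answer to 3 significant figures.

Δa = 2GMr/d³
   = 2 × (6.674 × 10⁻¹¹) × (5.68 × 10²⁶) × (2.52 × 10⁵) / (2.38 × 10⁸)³
   = 1.42 × 10⁻³ m/s²

1.42 × 10⁻³ m/s²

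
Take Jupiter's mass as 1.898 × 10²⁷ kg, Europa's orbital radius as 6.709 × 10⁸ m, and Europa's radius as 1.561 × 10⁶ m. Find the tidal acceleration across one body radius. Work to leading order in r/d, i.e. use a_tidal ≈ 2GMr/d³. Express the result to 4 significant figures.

1.310 × 10⁻³ m/s²

Differencing GM/(d−r)² and GM/d² to first order in r/d gives 2GMr/d³.
Δg = 2GMr/d³
   = 2 × (6.674 × 10⁻¹¹) × (1.898 × 10²⁷) × (1.561 × 10⁶) / (6.709 × 10⁸)³
   = 1.310 × 10⁻³ m/s²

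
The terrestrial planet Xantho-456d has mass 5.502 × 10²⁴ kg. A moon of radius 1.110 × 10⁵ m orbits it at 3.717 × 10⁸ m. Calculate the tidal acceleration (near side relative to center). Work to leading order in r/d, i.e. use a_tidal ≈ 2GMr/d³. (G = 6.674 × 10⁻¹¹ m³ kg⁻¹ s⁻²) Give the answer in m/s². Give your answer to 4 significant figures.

1.587 × 10⁻⁶ m/s²

Δg = 2GMr/d³
   = 2 × (6.674 × 10⁻¹¹) × (5.502 × 10²⁴) × (1.110 × 10⁵) / (3.717 × 10⁸)³
   = 1.587 × 10⁻⁶ m/s²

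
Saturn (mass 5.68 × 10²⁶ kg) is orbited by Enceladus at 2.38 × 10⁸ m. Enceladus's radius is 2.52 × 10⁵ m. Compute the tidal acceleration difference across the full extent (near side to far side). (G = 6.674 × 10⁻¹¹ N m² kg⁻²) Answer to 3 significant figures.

Differencing GM/(d−r)² and GM/(d+r)² to first order in r/d gives 4GMr/d³.
Δg = 4GMr/d³
   = 4 × (6.674 × 10⁻¹¹) × (5.68 × 10²⁶) × (2.52 × 10⁵) / (2.38 × 10⁸)³
   = 2.83 × 10⁻³ m/s²

2.83 × 10⁻³ m/s²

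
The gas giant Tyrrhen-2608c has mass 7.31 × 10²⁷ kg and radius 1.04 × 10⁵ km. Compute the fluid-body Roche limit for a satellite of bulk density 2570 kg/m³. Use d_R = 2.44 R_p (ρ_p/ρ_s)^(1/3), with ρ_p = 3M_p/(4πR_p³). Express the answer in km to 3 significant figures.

ρ_p = 3M_p/(4πR_p³) = 3 × (7.31 × 10²⁷) / (4π × (1.04 × 10⁸ m)³) = 1550 kg/m³
d_R = 2.44 × 1.04 × 10⁵ km × (1550/2570)^(1/3)
    = 2.14 × 10⁵ km

2.14 × 10⁵ km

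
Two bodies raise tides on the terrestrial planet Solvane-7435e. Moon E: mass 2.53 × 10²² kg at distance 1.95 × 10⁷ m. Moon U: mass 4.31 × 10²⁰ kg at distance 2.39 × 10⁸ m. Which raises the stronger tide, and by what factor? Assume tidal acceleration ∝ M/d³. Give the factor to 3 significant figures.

Moon E, by a factor of ≈ 1.08 × 10⁵

Tidal stretch scales as M/d³; compute that for each body.
Moon E: (2.53 × 10²²) / (1.95 × 10⁷)³ = 3.412
Moon U: (4.31 × 10²⁰) / (2.39 × 10⁸)³ = 3.157 × 10⁻⁵
Ratio (larger/smaller) = 1.08 × 10⁵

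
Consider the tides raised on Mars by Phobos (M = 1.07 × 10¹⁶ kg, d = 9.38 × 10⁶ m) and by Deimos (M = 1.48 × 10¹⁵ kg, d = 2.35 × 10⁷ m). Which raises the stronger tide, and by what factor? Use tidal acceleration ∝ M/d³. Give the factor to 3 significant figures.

Phobos, by a factor of ≈ 114

Tidal acceleration ∝ M/d³, so compare M/d³ for each.
Phobos: (1.07 × 10¹⁶) / (9.38 × 10⁶)³ = 1.297 × 10⁻⁵
Deimos: (1.48 × 10¹⁵) / (2.35 × 10⁷)³ = 1.140 × 10⁻⁷
Ratio (larger/smaller) = 114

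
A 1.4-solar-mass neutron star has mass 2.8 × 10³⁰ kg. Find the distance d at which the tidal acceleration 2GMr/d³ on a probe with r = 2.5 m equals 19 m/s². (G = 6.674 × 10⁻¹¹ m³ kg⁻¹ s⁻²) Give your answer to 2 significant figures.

2GMr/d³ = a_tidal  ⇒  d = (2GMr / a_tidal)^(1/3)
d = (2 × 6.674×10⁻¹¹ × (2.8 × 10³⁰) × (2.5) / (19))^(1/3)
  = 3.7 × 10⁶ m

3.7 × 10⁶ m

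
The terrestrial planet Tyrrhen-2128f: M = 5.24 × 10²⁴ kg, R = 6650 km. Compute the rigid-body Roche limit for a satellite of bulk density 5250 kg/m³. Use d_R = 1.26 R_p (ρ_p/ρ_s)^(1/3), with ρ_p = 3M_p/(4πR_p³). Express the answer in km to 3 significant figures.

7810 km

ρ_p = 3M_p/(4πR_p³) = 3 × (5.24 × 10²⁴) / (4π × (6.65 × 10⁶ m)³) = 4250 kg/m³
d_R = 1.26 × 6650 km × (4250/5250)^(1/3)
    = 7810 km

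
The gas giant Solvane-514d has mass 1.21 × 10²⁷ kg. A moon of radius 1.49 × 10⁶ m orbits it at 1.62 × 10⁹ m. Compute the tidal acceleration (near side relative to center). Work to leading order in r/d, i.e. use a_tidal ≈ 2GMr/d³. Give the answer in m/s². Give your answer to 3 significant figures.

5.66 × 10⁻⁵ m/s²

The tidal stretch is the gradient of GM/d² times the body's extent r, hence the 1/d³ dependence.
Δa = 2GMr/d³
   = 2 × (6.674 × 10⁻¹¹) × (1.21 × 10²⁷) × (1.49 × 10⁶) / (1.62 × 10⁹)³
   = 5.66 × 10⁻⁵ m/s²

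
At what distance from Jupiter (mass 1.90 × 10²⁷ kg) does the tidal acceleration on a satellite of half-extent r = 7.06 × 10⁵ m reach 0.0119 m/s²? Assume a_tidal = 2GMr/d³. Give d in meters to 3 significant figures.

2GMr/d³ = a_tidal  ⇒  d = (2GMr / a_tidal)^(1/3)
d = (2 × 6.674×10⁻¹¹ × (1.90 × 10²⁷) × (7.06 × 10⁵) / (0.0119))^(1/3)
  = 2.47 × 10⁸ m

2.47 × 10⁸ m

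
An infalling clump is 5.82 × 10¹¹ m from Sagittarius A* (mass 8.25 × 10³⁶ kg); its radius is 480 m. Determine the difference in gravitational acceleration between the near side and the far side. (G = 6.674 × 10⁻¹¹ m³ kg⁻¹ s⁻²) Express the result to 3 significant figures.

Δg = 4GMr/d³
   = 4 × (6.674 × 10⁻¹¹) × (8.25 × 10³⁶) × (480) / (5.82 × 10¹¹)³
   = 5.36 × 10⁻⁶ m/s²

5.36 × 10⁻⁶ m/s²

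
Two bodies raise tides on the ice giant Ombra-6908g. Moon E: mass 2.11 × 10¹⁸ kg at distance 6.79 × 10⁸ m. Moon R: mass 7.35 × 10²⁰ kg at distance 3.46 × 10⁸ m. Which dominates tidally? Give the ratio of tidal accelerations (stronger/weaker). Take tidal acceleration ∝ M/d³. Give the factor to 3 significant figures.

Moon R, by a factor of ≈ 2630

Tidal stretch scales as M/d³; compute that for each body.
Moon E: (2.11 × 10¹⁸) / (6.79 × 10⁸)³ = 6.740 × 10⁻⁹
Moon R: (7.35 × 10²⁰) / (3.46 × 10⁸)³ = 1.774 × 10⁻⁵
Ratio (larger/smaller) = 2630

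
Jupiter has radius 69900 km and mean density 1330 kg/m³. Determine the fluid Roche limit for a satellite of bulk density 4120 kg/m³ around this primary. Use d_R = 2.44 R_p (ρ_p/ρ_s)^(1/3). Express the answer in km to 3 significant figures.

1.17 × 10⁵ km

d_R = 2.44 × 69900 km × (1330/4120)^(1/3)
    = 1.17 × 10⁵ km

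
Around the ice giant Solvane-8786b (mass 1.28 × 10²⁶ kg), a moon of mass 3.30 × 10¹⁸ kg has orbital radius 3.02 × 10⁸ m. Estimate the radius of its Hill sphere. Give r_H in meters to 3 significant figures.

6.19 × 10⁵ m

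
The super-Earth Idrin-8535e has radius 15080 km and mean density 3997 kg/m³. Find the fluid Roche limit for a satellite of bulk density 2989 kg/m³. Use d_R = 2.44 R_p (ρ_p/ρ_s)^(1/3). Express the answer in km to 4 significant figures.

d_R = 2.44 × 15080 km × (3997/2989)^(1/3)
    = 40540 km

40540 km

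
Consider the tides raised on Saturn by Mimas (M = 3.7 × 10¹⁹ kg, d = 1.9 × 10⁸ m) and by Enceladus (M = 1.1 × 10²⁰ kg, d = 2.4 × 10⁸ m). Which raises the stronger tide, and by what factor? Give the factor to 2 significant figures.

Enceladus, by a factor of ≈ 1.5

Compare M/d³ for the two perturbers:
Mimas: (3.7 × 10¹⁹) / (1.9 × 10⁸)³ = 5.394 × 10⁻⁶
Enceladus: (1.1 × 10²⁰) / (2.4 × 10⁸)³ = 7.957 × 10⁻⁶
Ratio (larger/smaller) = 1.5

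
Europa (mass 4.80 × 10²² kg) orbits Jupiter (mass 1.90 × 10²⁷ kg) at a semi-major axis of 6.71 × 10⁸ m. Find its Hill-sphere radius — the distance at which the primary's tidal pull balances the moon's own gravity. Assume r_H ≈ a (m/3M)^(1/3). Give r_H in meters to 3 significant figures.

1.37 × 10⁷ m

r_H ≈ a (m/3M)^(1/3)
    = (6.71 × 10⁸) × (4.80 × 10²² / (3 × 1.90 × 10²⁷))^(1/3)
    = 1.37 × 10⁷ m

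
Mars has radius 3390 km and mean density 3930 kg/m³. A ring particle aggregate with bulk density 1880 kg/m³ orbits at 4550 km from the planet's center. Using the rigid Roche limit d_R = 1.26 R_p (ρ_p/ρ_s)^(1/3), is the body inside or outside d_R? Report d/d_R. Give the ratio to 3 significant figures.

inside; d/d_R ≈ 0.833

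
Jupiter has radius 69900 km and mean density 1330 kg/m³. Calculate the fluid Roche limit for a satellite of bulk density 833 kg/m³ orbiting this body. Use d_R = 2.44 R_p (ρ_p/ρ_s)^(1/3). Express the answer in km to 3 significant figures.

1.99 × 10⁵ km

d_R = 2.44 × 69900 km × (1330/833)^(1/3)
    = 1.99 × 10⁵ km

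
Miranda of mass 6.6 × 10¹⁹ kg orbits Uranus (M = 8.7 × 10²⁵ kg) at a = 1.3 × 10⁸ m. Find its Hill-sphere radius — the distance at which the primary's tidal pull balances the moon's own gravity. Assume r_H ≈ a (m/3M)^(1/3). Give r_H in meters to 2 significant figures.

8.2 × 10⁵ m

r_H ≈ a (m/3M)^(1/3)
    = (1.3 × 10⁸) × (6.6 × 10¹⁹ / (3 × 8.7 × 10²⁵))^(1/3)
    = 8.2 × 10⁵ m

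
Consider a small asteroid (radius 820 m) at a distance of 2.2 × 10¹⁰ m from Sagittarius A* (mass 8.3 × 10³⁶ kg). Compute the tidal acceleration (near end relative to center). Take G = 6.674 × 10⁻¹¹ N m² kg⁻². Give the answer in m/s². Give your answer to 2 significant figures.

8.5 × 10⁻² m/s²

Δa = 2GMr/d³
   = 2 × (6.674 × 10⁻¹¹) × (8.3 × 10³⁶) × (820) / (2.2 × 10¹⁰)³
   = 8.5 × 10⁻² m/s²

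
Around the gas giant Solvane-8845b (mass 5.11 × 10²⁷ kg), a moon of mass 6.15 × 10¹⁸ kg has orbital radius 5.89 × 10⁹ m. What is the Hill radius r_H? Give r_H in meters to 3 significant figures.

r_H ≈ a (m/3M)^(1/3)
    = (5.89 × 10⁹) × (6.15 × 10¹⁸ / (3 × 5.11 × 10²⁷))^(1/3)
    = 4.34 × 10⁶ m

4.34 × 10⁶ m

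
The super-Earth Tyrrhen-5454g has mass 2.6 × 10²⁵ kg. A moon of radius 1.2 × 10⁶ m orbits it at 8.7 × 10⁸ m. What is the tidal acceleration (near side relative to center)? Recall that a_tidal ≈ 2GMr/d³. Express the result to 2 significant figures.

Differencing GM/(d−r)² and GM/d² to first order in r/d gives 2GMr/d³.
Δg = 2GMr/d³
   = 2 × (6.674 × 10⁻¹¹) × (2.6 × 10²⁵) × (1.2 × 10⁶) / (8.7 × 10⁸)³
   = 6.3 × 10⁻⁶ m/s²

6.3 × 10⁻⁶ m/s²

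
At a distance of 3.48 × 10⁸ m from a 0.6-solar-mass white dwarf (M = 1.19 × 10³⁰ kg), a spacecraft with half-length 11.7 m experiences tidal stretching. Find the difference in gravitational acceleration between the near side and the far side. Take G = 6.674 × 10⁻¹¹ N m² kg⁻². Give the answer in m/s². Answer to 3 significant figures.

8.82 × 10⁻⁵ m/s²

The field gradient is 2GM/d³; across the full diameter 2r the difference is 4GMr/d³.
Δa = 4GMr/d³
   = 4 × (6.674 × 10⁻¹¹) × (1.19 × 10³⁰) × (11.7) / (3.48 × 10⁸)³
   = 8.82 × 10⁻⁵ m/s²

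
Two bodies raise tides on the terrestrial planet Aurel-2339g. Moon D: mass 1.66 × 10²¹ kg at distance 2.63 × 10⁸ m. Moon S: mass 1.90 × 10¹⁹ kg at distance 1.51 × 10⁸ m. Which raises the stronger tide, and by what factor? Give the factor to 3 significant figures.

Moon D, by a factor of ≈ 16.5

Compare M/d³ for the two perturbers:
Moon D: (1.66 × 10²¹) / (2.63 × 10⁸)³ = 9.125 × 10⁻⁵
Moon S: (1.90 × 10¹⁹) / (1.51 × 10⁸)³ = 5.519 × 10⁻⁶
Ratio (larger/smaller) = 16.5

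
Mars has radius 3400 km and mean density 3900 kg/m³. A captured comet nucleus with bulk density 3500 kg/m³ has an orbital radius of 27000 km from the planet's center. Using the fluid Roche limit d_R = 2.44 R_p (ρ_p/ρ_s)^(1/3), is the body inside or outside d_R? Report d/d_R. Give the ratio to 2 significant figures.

outside; d/d_R ≈ 3.1

d_R = 2.44 × (3400 km) × (3900/3500)^(1/3) = 8601 km
d/d_R = (27000) / (8601) = 3.1
Since d/d_R > 1, the body is outside the Roche limit.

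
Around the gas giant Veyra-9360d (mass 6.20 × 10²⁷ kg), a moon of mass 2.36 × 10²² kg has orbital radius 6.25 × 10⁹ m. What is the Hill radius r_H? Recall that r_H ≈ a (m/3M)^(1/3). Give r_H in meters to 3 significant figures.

6.77 × 10⁷ m

r_H ≈ a (m/3M)^(1/3)
    = (6.25 × 10⁹) × (2.36 × 10²² / (3 × 6.20 × 10²⁷))^(1/3)
    = 6.77 × 10⁷ m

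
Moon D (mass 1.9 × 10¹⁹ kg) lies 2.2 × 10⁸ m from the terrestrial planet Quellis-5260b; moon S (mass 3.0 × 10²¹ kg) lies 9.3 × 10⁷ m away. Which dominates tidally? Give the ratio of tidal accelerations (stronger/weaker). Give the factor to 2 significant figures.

Moon S, by a factor of ≈ 2100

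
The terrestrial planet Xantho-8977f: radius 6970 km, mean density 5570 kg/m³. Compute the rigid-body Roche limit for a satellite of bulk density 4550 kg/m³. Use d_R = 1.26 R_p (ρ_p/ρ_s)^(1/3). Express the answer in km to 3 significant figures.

9390 km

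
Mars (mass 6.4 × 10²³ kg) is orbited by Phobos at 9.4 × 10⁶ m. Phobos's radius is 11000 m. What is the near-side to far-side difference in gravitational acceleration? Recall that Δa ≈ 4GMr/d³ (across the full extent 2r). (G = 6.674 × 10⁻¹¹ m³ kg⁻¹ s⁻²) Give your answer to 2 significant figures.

2.3 × 10⁻³ m/s²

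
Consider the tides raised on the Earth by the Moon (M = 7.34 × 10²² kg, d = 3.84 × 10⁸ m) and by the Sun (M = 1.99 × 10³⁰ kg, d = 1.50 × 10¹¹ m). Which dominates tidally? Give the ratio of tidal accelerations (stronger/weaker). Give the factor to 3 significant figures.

The Moon, by a factor of ≈ 2.20

Compare M/d³ for the two perturbers:
The Moon: (7.34 × 10²²) / (3.84 × 10⁸)³ = 1.296 × 10⁻³
The Sun: (1.99 × 10³⁰) / (1.50 × 10¹¹)³ = 5.896 × 10⁻⁴
Ratio (larger/smaller) = 2.20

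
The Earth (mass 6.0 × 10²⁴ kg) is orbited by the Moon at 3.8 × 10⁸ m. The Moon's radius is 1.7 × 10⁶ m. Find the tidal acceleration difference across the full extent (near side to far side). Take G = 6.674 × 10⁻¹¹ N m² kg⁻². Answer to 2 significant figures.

5.0 × 10⁻⁵ m/s²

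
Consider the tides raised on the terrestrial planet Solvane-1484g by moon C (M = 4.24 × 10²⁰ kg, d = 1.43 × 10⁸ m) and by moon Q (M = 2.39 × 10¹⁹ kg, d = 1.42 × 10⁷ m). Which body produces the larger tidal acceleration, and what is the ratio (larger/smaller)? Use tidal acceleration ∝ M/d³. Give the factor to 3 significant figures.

Moon Q, by a factor of ≈ 57.6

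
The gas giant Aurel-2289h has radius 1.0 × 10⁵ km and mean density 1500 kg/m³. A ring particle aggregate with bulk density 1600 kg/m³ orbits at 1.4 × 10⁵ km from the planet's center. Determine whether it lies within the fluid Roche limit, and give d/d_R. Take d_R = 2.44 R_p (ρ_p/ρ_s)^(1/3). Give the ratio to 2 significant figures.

inside; d/d_R ≈ 0.59

d_R = 2.44 × (1.0 × 10⁵ km) × (1500/1600)^(1/3) = 2.388 × 10⁵ km
d/d_R = (1.4 × 10⁵) / (2.388 × 10⁵) = 0.59
Since d/d_R < 1, the body is inside the Roche limit.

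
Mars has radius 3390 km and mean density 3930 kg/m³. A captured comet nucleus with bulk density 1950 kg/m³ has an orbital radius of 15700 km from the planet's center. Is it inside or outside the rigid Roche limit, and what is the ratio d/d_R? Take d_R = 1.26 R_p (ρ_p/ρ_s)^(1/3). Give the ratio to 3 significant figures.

outside; d/d_R ≈ 2.91

d_R = 1.26 × (3390 km) × (3930/1950)^(1/3) = 5395 km
d/d_R = (15700) / (5395) = 2.91
Since d/d_R > 1, the body is outside the Roche limit.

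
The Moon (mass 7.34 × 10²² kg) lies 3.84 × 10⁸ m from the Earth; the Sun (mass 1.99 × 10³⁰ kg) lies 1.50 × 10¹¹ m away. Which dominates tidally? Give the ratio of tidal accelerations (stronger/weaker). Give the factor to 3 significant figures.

The Moon, by a factor of ≈ 2.20

Tidal acceleration ∝ M/d³, so compare M/d³ for each.
The Moon: (7.34 × 10²²) / (3.84 × 10⁸)³ = 1.296 × 10⁻³
The Sun: (1.99 × 10³⁰) / (1.50 × 10¹¹)³ = 5.896 × 10⁻⁴
Ratio (larger/smaller) = 2.20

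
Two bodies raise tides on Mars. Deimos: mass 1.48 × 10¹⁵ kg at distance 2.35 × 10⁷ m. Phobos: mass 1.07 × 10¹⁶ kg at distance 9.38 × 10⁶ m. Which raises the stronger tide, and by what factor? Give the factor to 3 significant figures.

Phobos, by a factor of ≈ 114

Tidal stretch scales as M/d³; compute that for each body.
Deimos: (1.48 × 10¹⁵) / (2.35 × 10⁷)³ = 1.140 × 10⁻⁷
Phobos: (1.07 × 10¹⁶) / (9.38 × 10⁶)³ = 1.297 × 10⁻⁵
Ratio (larger/smaller) = 114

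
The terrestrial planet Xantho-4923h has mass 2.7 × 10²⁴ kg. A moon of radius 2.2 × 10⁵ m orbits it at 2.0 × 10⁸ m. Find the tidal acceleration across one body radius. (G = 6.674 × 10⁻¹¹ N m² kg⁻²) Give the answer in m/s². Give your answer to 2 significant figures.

Δg = 2GMr/d³
   = 2 × (6.674 × 10⁻¹¹) × (2.7 × 10²⁴) × (2.2 × 10⁵) / (2.0 × 10⁸)³
   = 9.9 × 10⁻⁶ m/s²

9.9 × 10⁻⁶ m/s²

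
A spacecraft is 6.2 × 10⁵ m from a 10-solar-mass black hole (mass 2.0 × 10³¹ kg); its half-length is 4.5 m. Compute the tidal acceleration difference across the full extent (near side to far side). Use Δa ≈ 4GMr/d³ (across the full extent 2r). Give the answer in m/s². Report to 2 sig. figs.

a_tidal = 4GMr/d³
        = 4 × (6.674 × 10⁻¹¹) × (2.0 × 10³¹) × (4.5) / (6.2 × 10⁵)³
        = 1.0 × 10⁵ m/s²

1.0 × 10⁵ m/s²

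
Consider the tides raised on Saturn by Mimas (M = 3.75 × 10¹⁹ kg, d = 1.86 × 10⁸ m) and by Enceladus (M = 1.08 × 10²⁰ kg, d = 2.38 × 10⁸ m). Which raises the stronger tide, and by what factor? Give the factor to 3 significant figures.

Compare M/d³ for the two perturbers:
Mimas: (3.75 × 10¹⁹) / (1.86 × 10⁸)³ = 5.828 × 10⁻⁶
Enceladus: (1.08 × 10²⁰) / (2.38 × 10⁸)³ = 8.011 × 10⁻⁶
Ratio (larger/smaller) = 1.37

Enceladus, by a factor of ≈ 1.37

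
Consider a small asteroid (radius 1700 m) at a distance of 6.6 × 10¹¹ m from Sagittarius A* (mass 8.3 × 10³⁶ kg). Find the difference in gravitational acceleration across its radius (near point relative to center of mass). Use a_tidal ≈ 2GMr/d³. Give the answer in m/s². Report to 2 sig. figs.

6.6 × 10⁻⁶ m/s²

The tidal stretch is the gradient of GM/d² times the body's extent r, hence the 1/d³ dependence.
Δg = 2GMr/d³
   = 2 × (6.674 × 10⁻¹¹) × (8.3 × 10³⁶) × (1700) / (6.6 × 10¹¹)³
   = 6.6 × 10⁻⁶ m/s²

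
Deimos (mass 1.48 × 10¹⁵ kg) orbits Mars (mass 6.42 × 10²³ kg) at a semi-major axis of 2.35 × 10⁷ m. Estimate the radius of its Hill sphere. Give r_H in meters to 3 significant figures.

2.15 × 10⁴ m

r_H ≈ a (m/3M)^(1/3)
    = (2.35 × 10⁷) × (1.48 × 10¹⁵ / (3 × 6.42 × 10²³))^(1/3)
    = 2.15 × 10⁴ m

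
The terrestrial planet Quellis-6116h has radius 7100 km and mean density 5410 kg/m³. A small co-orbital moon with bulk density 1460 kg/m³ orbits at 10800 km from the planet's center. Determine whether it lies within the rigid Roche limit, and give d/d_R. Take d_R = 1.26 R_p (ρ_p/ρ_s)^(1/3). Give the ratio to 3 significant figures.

inside; d/d_R ≈ 0.780

d_R = 1.26 × (7100 km) × (5410/1460)^(1/3) = 13840 km
d/d_R = (10800) / (13840) = 0.780
Since d/d_R < 1, the body is inside the Roche limit.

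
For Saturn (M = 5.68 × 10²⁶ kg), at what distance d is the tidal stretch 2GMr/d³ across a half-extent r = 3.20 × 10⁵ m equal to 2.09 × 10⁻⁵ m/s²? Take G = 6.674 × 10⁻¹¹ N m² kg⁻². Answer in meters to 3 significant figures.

1.05 × 10⁹ m

2GMr/d³ = a_tidal  ⇒  d = (2GMr / a_tidal)^(1/3)
d = (2 × 6.674×10⁻¹¹ × (5.68 × 10²⁶) × (3.20 × 10⁵) / (2.09 × 10⁻⁵))^(1/3)
  = 1.05 × 10⁹ m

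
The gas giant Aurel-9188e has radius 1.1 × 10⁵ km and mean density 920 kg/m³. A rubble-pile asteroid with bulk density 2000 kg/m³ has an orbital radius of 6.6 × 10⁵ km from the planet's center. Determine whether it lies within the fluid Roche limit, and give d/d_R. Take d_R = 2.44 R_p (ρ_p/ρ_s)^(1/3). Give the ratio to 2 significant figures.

d_R = 2.44 × (1.1 × 10⁵ km) × (920/2000)^(1/3) = 2.072 × 10⁵ km
d/d_R = (6.6 × 10⁵) / (2.072 × 10⁵) = 3.2
Since d/d_R > 1, the body is outside the Roche limit.

outside; d/d_R ≈ 3.2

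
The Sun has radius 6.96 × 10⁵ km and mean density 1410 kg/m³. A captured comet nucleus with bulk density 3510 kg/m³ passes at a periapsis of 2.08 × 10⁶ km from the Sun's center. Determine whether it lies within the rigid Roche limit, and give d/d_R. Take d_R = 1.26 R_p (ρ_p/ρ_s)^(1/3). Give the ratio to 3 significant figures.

d_R = 1.26 × (6.96 × 10⁵ km) × (1410/3510)^(1/3) = 6.471 × 10⁵ km
d/d_R = (2.08 × 10⁶) / (6.471 × 10⁵) = 3.21
Since d/d_R > 1, the body is outside the Roche limit.

outside; d/d_R ≈ 3.21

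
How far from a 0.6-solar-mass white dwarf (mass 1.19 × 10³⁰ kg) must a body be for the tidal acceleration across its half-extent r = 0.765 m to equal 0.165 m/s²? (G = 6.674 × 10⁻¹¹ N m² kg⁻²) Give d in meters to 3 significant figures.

9.03 × 10⁶ m

2GMr/d³ = a_tidal  ⇒  d = (2GMr / a_tidal)^(1/3)
d = (2 × 6.674×10⁻¹¹ × (1.19 × 10³⁰) × (0.765) / (0.165))^(1/3)
  = 9.03 × 10⁶ m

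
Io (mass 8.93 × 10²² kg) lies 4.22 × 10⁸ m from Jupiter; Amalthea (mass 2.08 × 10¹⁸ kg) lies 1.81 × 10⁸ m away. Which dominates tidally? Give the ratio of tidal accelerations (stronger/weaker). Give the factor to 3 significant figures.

Io, by a factor of ≈ 3390

Compare M/d³ for the two perturbers:
Io: (8.93 × 10²²) / (4.22 × 10⁸)³ = 1.188 × 10⁻³
Amalthea: (2.08 × 10¹⁸) / (1.81 × 10⁸)³ = 3.508 × 10⁻⁷
Ratio (larger/smaller) = 3390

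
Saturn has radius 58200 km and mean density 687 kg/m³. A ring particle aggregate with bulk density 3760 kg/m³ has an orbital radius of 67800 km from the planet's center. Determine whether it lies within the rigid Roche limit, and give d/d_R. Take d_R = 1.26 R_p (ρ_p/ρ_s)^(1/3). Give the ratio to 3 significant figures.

d_R = 1.26 × (58200 km) × (687/3760)^(1/3) = 41610 km
d/d_R = (67800) / (41610) = 1.63
Since d/d_R > 1, the body is outside the Roche limit.

outside; d/d_R ≈ 1.63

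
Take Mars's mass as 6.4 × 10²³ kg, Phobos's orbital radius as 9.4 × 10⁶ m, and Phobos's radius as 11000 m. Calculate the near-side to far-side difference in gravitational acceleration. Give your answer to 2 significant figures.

2.3 × 10⁻³ m/s²

The field gradient is 2GM/d³; across the full diameter 2r the difference is 4GMr/d³.
a_tidal = 4GMr/d³
        = 4 × (6.674 × 10⁻¹¹) × (6.4 × 10²³) × (11000) / (9.4 × 10⁶)³
        = 2.3 × 10⁻³ m/s²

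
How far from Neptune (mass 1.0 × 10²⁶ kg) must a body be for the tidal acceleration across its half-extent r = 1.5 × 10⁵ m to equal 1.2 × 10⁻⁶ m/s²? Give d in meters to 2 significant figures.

2GMr/d³ = a_tidal  ⇒  d = (2GMr / a_tidal)^(1/3)
d = (2 × 6.674×10⁻¹¹ × (1.0 × 10²⁶) × (1.5 × 10⁵) / (1.2 × 10⁻⁶))^(1/3)
  = 1.2 × 10⁹ m

1.2 × 10⁹ m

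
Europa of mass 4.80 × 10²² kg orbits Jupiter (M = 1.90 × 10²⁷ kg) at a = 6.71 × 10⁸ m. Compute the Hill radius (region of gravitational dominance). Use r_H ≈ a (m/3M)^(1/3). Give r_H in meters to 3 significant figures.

r_H ≈ a (m/3M)^(1/3)
    = (6.71 × 10⁸) × (4.80 × 10²² / (3 × 1.90 × 10²⁷))^(1/3)
    = 1.37 × 10⁷ m

1.37 × 10⁷ m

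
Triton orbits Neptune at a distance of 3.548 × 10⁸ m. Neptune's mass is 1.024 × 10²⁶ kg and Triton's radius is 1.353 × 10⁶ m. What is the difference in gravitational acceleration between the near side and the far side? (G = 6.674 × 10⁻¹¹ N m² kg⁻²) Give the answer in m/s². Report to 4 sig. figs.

Δa = 4GMr/d³
   = 4 × (6.674 × 10⁻¹¹) × (1.024 × 10²⁶) × (1.353 × 10⁶) / (3.548 × 10⁸)³
   = 8.281 × 10⁻⁴ m/s²

8.281 × 10⁻⁴ m/s²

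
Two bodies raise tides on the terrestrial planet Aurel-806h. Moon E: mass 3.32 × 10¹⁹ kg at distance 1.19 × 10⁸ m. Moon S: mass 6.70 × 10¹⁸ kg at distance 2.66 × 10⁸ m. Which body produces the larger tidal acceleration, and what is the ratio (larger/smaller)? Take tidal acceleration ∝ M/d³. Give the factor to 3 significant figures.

Moon E, by a factor of ≈ 55.3

Tidal stretch scales as M/d³; compute that for each body.
Moon E: (3.32 × 10¹⁹) / (1.19 × 10⁸)³ = 1.970 × 10⁻⁵
Moon S: (6.70 × 10¹⁸) / (2.66 × 10⁸)³ = 3.560 × 10⁻⁷
Ratio (larger/smaller) = 55.3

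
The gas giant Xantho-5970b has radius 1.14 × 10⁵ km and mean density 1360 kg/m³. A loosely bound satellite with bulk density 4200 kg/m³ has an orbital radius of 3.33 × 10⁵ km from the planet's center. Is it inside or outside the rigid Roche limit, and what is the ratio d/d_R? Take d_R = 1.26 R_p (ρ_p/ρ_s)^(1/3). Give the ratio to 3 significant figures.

d_R = 1.26 × (1.14 × 10⁵ km) × (1360/4200)^(1/3) = 98640 km
d/d_R = (3.33 × 10⁵) / (98640) = 3.38
Since d/d_R > 1, the body is outside the Roche limit.

outside; d/d_R ≈ 3.38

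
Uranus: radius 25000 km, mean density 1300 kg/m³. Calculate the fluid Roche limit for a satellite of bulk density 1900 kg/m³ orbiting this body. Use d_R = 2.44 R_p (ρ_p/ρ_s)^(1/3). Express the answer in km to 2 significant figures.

54000 km

d_R = 2.44 × 25000 km × (1300/1900)^(1/3)
    = 54000 km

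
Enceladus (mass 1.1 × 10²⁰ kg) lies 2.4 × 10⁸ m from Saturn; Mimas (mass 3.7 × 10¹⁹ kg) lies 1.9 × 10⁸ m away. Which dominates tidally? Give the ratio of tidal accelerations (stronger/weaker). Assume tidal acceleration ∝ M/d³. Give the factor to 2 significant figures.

Tidal stretch scales as M/d³; compute that for each body.
Enceladus: (1.1 × 10²⁰) / (2.4 × 10⁸)³ = 7.957 × 10⁻⁶
Mimas: (3.7 × 10¹⁹) / (1.9 × 10⁸)³ = 5.394 × 10⁻⁶
Ratio (larger/smaller) = 1.5

Enceladus, by a factor of ≈ 1.5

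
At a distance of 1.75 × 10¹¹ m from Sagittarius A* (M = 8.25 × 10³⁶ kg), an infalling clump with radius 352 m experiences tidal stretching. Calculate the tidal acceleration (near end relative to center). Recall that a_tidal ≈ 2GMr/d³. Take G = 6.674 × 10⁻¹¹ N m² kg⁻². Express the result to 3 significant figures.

7.23 × 10⁻⁵ m/s²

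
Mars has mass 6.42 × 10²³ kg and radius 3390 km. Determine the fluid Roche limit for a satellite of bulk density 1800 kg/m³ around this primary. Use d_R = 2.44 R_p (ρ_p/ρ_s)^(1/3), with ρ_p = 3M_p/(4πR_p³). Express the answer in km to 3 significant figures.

ρ_p = 3M_p/(4πR_p³) = 3 × (6.42 × 10²³) / (4π × (3.39 × 10⁶ m)³) = 3930 kg/m³
d_R = 2.44 × 3390 km × (3930/1800)^(1/3)
    = 10700 km

10700 km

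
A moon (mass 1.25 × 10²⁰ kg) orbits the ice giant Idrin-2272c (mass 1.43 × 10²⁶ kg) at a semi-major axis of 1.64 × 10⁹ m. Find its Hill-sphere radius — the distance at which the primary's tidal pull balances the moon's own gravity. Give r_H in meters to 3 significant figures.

1.09 × 10⁷ m

r_H ≈ a (m/3M)^(1/3)
    = (1.64 × 10⁹) × (1.25 × 10²⁰ / (3 × 1.43 × 10²⁶))^(1/3)
    = 1.09 × 10⁷ m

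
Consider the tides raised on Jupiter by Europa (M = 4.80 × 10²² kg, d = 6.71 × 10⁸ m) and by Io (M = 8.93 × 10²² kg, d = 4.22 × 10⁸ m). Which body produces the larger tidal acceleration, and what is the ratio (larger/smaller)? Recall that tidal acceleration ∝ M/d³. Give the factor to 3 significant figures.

Tidal acceleration ∝ M/d³, so compare M/d³ for each.
Europa: (4.80 × 10²²) / (6.71 × 10⁸)³ = 1.589 × 10⁻⁴
Io: (8.93 × 10²²) / (4.22 × 10⁸)³ = 1.188 × 10⁻³
Ratio (larger/smaller) = 7.48

Io, by a factor of ≈ 7.48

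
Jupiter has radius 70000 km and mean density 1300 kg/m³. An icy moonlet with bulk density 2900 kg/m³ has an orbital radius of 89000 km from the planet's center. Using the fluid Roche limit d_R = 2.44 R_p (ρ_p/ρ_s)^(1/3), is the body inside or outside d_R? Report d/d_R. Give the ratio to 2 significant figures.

d_R = 2.44 × (70000 km) × (1300/2900)^(1/3) = 1.307 × 10⁵ km
d/d_R = (89000) / (1.307 × 10⁵) = 0.68
Since d/d_R < 1, the body is inside the Roche limit.

inside; d/d_R ≈ 0.68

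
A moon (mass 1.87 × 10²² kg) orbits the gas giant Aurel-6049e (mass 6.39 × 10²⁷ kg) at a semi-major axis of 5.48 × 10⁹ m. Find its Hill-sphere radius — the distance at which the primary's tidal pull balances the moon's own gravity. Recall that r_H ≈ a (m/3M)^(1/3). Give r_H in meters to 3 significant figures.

r_H ≈ a (m/3M)^(1/3)
    = (5.48 × 10⁹) × (1.87 × 10²² / (3 × 6.39 × 10²⁷))^(1/3)
    = 5.43 × 10⁷ m

5.43 × 10⁷ m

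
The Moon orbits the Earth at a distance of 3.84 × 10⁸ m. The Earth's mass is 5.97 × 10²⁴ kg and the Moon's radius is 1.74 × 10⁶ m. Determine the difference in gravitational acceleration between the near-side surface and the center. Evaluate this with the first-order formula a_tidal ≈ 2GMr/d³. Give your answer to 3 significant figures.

2.45 × 10⁻⁵ m/s²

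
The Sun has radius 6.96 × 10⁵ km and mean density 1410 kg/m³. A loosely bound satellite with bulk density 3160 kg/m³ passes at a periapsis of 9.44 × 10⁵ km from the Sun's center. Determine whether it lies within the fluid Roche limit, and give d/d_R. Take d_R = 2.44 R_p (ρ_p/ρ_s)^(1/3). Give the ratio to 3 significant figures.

inside; d/d_R ≈ 0.727

d_R = 2.44 × (6.96 × 10⁵ km) × (1410/3160)^(1/3) = 1.298 × 10⁶ km
d/d_R = (9.44 × 10⁵) / (1.298 × 10⁶) = 0.727
Since d/d_R < 1, the body is inside the Roche limit.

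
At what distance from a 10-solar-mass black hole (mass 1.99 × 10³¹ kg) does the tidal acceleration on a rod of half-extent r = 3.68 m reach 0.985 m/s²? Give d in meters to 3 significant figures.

2.15 × 10⁷ m

2GMr/d³ = a_tidal  ⇒  d = (2GMr / a_tidal)^(1/3)
d = (2 × 6.674×10⁻¹¹ × (1.99 × 10³¹) × (3.68) / (0.985))^(1/3)
  = 2.15 × 10⁷ m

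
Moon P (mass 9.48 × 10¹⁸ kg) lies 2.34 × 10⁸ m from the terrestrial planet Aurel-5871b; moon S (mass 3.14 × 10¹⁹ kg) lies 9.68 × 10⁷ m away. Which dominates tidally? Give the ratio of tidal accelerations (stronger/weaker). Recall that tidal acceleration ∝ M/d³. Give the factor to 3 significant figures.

Tidal acceleration ∝ M/d³, so compare M/d³ for each.
Moon P: (9.48 × 10¹⁸) / (2.34 × 10⁸)³ = 7.399 × 10⁻⁷
Moon S: (3.14 × 10¹⁹) / (9.68 × 10⁷)³ = 3.462 × 10⁻⁵
Ratio (larger/smaller) = 46.8

Moon S, by a factor of ≈ 46.8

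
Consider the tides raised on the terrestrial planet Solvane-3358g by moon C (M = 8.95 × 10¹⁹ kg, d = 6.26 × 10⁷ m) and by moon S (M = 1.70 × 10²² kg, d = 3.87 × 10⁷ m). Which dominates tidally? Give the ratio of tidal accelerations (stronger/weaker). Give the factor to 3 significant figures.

Moon S, by a factor of ≈ 804

Tidal acceleration ∝ M/d³, so compare M/d³ for each.
Moon C: (8.95 × 10¹⁹) / (6.26 × 10⁷)³ = 3.648 × 10⁻⁴
Moon S: (1.70 × 10²²) / (3.87 × 10⁷)³ = 2.933 × 10⁻¹
Ratio (larger/smaller) = 804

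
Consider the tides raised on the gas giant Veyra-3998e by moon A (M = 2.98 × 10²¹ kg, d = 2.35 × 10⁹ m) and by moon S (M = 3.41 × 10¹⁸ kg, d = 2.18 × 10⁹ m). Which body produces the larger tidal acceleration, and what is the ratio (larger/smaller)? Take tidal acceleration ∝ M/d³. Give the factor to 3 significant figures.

Moon A, by a factor of ≈ 698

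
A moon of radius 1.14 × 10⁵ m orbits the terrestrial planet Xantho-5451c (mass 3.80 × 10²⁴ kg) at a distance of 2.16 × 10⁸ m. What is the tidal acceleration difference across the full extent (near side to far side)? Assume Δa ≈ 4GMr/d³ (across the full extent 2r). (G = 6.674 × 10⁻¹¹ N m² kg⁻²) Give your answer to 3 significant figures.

1.15 × 10⁻⁵ m/s²

Near-to-far spans 2r, so the tidal difference is twice the near-to-center value: 4GMr/d³.
Δg = 4GMr/d³
   = 4 × (6.674 × 10⁻¹¹) × (3.80 × 10²⁴) × (1.14 × 10⁵) / (2.16 × 10⁸)³
   = 1.15 × 10⁻⁵ m/s²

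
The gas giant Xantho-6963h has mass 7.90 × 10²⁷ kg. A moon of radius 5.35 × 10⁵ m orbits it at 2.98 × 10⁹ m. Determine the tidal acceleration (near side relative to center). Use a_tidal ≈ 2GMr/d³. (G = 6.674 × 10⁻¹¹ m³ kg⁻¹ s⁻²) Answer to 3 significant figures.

2.13 × 10⁻⁵ m/s²

Since r ≪ d, expand the inverse-square field across one radius to get the leading 2GMr/d³ term.
Δa = 2GMr/d³
   = 2 × (6.674 × 10⁻¹¹) × (7.90 × 10²⁷) × (5.35 × 10⁵) / (2.98 × 10⁹)³
   = 2.13 × 10⁻⁵ m/s²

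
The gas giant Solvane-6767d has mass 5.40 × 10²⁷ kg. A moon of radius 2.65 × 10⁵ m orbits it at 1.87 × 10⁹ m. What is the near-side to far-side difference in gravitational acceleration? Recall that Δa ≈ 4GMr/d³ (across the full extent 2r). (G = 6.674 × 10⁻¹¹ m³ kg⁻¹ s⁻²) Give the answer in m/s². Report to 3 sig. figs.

5.84 × 10⁻⁵ m/s²

Δg = 4GMr/d³
   = 4 × (6.674 × 10⁻¹¹) × (5.40 × 10²⁷) × (2.65 × 10⁵) / (1.87 × 10⁹)³
   = 5.84 × 10⁻⁵ m/s²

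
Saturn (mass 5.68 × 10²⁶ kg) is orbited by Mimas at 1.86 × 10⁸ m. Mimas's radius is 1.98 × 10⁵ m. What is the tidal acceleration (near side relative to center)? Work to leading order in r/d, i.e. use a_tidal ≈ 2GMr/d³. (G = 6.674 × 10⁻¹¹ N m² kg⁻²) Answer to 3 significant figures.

2.33 × 10⁻³ m/s²

Since r ≪ d, expand the inverse-square field across one radius to get the leading 2GMr/d³ term.
Δg = 2GMr/d³
   = 2 × (6.674 × 10⁻¹¹) × (5.68 × 10²⁶) × (1.98 × 10⁵) / (1.86 × 10⁸)³
   = 2.33 × 10⁻³ m/s²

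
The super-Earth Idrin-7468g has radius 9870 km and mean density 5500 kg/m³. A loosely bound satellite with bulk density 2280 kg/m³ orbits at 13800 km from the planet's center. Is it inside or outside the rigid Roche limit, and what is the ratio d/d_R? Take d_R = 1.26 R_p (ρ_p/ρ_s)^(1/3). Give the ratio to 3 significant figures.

d_R = 1.26 × (9870 km) × (5500/2280)^(1/3) = 16680 km
d/d_R = (13800) / (16680) = 0.827
Since d/d_R < 1, the body is inside the Roche limit.

inside; d/d_R ≈ 0.827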